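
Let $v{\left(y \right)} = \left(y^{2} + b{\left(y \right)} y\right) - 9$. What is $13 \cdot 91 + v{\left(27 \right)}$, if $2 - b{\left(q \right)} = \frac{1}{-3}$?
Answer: $1966$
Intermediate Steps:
$b{\left(q \right)} = \frac{7}{3}$ ($b{\left(q \right)} = 2 - \frac{1}{-3} = 2 - - \frac{1}{3} = 2 + \frac{1}{3} = \frac{7}{3}$)
$v{\left(y \right)} = -9 + y^{2} + \frac{7 y}{3}$ ($v{\left(y \right)} = \left(y^{2} + \frac{7 y}{3}\right) - 9 = -9 + y^{2} + \frac{7 y}{3}$)
$13 \cdot 91 + v{\left(27 \right)} = 13 \cdot 91 + \left(-9 + 27^{2} + \frac{7}{3} \cdot 27\right) = 1183 + \left(-9 + 729 + 63\right) = 1183 + 783 = 1966$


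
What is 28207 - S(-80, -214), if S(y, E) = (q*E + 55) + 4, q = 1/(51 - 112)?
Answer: 1716814/61 ≈ 28145.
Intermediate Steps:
q = -1/61 (q = 1/(-61) = -1/61 ≈ -0.016393)
S(y, E) = 59 - E/61 (S(y, E) = (-E/61 + 55) + 4 = (55 - E/61) + 4 = 59 - E/61)
28207 - S(-80, -214) = 28207 - (59 - 1/61*(-214)) = 28207 - (59 + 214/61) = 28207 - 1*3813/61 = 28207 - 3813/61 = 1716814/61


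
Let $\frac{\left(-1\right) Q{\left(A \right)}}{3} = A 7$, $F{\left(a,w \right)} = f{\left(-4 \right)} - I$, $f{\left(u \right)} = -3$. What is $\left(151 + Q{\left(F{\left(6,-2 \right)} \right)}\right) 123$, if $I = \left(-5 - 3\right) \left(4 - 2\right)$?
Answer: $-15006$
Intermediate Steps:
$I = -16$ ($I = \left(-8\right) 2 = -16$)
$F{\left(a,w \right)} = 13$ ($F{\left(a,w \right)} = -3 - -16 = -3 + 16 = 13$)
$Q{\left(A \right)} = - 21 A$ ($Q{\left(A \right)} = - 3 A 7 = - 3 \cdot 7 A = - 21 A$)
$\left(151 + Q{\left(F{\left(6,-2 \right)} \right)}\right) 123 = \left(151 - 273\right) 123 = \left(-122\right) 123 = -15006$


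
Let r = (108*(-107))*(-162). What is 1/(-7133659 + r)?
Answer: -1/5261587 ≈ -1.9006e-7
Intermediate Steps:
r = 1872072 (r = -11556*(-162) = 1872072)
1/(-7133659 + r) = 1/(-7133659 + 1872072) = 1/(-5261587) = -1/5261587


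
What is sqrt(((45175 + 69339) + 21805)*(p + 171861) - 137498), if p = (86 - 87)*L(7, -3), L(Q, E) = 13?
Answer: sqrt(23426010014) ≈ 1.5306e+5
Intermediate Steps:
p = -13 (p = (86 - 87)*13 = -1*13 = -13)
sqrt(((45175 + 69339) + 21805)*(p + 171861) - 137498) = sqrt(((45175 + 69339) + 21805)*(-13 + 171861) - 137498) = sqrt((114514 + 21805)*171848 - 137498) = sqrt(136319*171848 - 137498) = sqrt(23426147512 - 137498) = sqrt(23426010014)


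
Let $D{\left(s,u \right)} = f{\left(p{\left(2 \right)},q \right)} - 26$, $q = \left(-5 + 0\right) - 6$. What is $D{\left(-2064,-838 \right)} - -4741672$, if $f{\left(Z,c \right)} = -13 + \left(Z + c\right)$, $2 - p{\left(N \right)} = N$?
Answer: $4741622$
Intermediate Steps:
$p{\left(N \right)} = 2 - N$
$q = -11$ ($q = -5 - 6 = -11$)
$f{\left(Z,c \right)} = -13 + Z + c$
$D{\left(s,u \right)} = -50$ ($D{\left(s,u \right)} = \left(-13 + \left(2 - 2\right) - 11\right) - 26 = \left(-13 + 0 - 11\right) - 26 = -24 - 26 = -50$)
$D{\left(-2064,-838 \right)} - -4741672 = -50 - -4741672 = -50 + 4741672 = 4741622$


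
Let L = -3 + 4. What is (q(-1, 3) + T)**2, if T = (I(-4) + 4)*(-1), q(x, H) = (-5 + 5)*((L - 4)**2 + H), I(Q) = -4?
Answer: 0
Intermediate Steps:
L = 1
q(x, H) = 0 (q(x, H) = (-5 + 5)*((1 - 4)**2 + H) = 0*((-3)**2 + H) = 0*(9 + H) = 0)
T = 0 (T = (-4 + 4)*(-1) = 0*(-1) = 0)
(q(-1, 3) + T)**2 = (0 + 0)**2 = 0**2 = 0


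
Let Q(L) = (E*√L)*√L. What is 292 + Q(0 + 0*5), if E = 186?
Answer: 292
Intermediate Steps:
Q(L) = 186*L (Q(L) = (186*√L)*√L = 186*L)
292 + Q(0 + 0*5) = 292 + 186*(0 + 0*5) = 292 + 186*(0 + 0) = 292 + 186*0 = 292 + 0 = 292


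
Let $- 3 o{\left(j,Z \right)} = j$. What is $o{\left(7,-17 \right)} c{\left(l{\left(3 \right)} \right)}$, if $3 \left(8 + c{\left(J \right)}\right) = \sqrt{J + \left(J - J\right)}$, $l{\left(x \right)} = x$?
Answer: $\frac{56}{3} - \frac{7 \sqrt{3}}{9} \approx 17.32$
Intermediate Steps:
$o{\left(j,Z \right)} = - \frac{j}{3}$
$c{\left(J \right)} = -8 + \frac{\sqrt{J}}{3}$ ($c{\left(J \right)} = -8 + \frac{\sqrt{J + \left(J - J\right)}}{3} = -8 + \frac{\sqrt{J + 0}}{3} = -8 + \frac{\sqrt{J}}{3}$)
$o{\left(7,-17 \right)} c{\left(l{\left(3 \right)} \right)} = \left(- \frac{1}{3}\right) 7 \left(-8 + \frac{\sqrt{3}}{3}\right) = - \frac{7 \left(-8 + \frac{\sqrt{3}}{3}\right)}{3} = \frac{56}{3} - \frac{7 \sqrt{3}}{9}$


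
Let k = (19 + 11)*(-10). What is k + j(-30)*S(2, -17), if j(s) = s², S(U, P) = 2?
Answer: 1500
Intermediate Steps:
k = -300 (k = 30*(-10) = -300)
k + j(-30)*S(2, -17) = -300 + (-30)²*2 = -300 + 900*2 = -300 + 1800 = 1500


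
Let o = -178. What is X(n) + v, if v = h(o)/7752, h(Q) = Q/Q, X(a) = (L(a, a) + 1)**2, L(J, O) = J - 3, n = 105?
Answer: 82240969/7752 ≈ 10609.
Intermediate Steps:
L(J, O) = -3 + J
X(a) = (-2 + a)**2 (X(a) = ((-3 + a) + 1)**2 = (-2 + a)**2)
h(Q) = 1
v = 1/7752 ≈ 0.00012900
X(n) + v = (-2 + 105)**2 + 1/7752 = 103**2 + 1/7752 = 10609 + 1/7752 = 82240969/7752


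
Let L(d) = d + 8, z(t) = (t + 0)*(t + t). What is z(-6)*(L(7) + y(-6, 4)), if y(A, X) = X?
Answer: 1368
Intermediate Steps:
z(t) = 2*t**2 (z(t) = t*(2*t) = 2*t**2)
L(d) = 8 + d
z(-6)*(L(7) + y(-6, 4)) = (2*(-6)**2)*((8 + 7) + 4) = (2*36)*(15 + 4) = 72*19 = 1368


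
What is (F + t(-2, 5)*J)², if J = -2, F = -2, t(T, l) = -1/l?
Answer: 64/25 ≈ 2.5600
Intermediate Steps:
(F + t(-2, 5)*J)² = (-2 - 1/5*(-2))² = (-2 - 1*⅕*(-2))² = (-2 - ⅕*(-2))² = (-2 + ⅖)² = (-8/5)² = 64/25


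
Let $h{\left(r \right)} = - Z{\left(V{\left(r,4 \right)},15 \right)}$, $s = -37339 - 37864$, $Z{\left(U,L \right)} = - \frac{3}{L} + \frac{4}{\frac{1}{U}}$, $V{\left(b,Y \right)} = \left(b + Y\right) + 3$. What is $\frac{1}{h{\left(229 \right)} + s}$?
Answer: $- \frac{5}{380734} \approx -1.3133 \cdot 10^{-5}$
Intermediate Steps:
$V{\left(b,Y \right)} = 3 + Y + b$ ($V{\left(b,Y \right)} = \left(Y + b\right) + 3 = 3 + Y + b$)
$Z{\left(U,L \right)} = - \frac{3}{L} + 4 U$
$s = -75203$
$h{\left(r \right)} = - \frac{139}{5} - 4 r$ ($h{\left(r \right)} = - (- \frac{3}{15} + 4 \left(3 + 4 + r\right)) = - (\left(-3\right) \frac{1}{15} + 4 \left(7 + r\right)) = - (- \frac{1}{5} + \left(28 + 4 r\right)) = - (\frac{139}{5} + 4 r) = - \frac{139}{5} - 4 r$)
$\frac{1}{h{\left(229 \right)} + s} = \frac{1}{\left(- \frac{139}{5} - 916\right) - 75203} = \frac{1}{- \frac{4719}{5} - 75203} = \frac{1}{- \frac{380734}{5}} = - \frac{5}{380734}$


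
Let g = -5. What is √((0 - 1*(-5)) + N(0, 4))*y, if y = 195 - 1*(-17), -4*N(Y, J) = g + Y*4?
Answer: 530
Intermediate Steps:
N(Y, J) = 5/4 - Y (N(Y, J) = -(-5 + Y*4)/4 = -(-5 + 4*Y)/4 = 5/4 - Y)
y = 212 (y = 195 + 17 = 212)
√((0 - 1*(-5)) + N(0, 4))*y = √((0 - 1*(-5)) + (5/4 - 1*0))*212 = √((0 + 5) + (5/4 + 0))*212 = √(5 + 5/4)*212 = √(25/4)*212 = (5/2)*212 = 530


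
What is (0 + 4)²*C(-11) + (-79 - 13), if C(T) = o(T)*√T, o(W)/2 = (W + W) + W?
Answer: -92 - 1056*I*√11 ≈ -92.0 - 3502.4*I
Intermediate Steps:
o(W) = 6*W (o(W) = 2*((W + W) + W) = 2*(2*W + W) = 2*(3*W) = 6*W)
C(T) = 6*T^(3/2) (C(T) = (6*T)*√T = 6*T^(3/2))
(0 + 4)²*C(-11) + (-79 - 13) = (0 + 4)²*(6*(-11)^(3/2)) + (-79 - 13) = 4²*(6*(-11*I*√11)) - 92 = 16*(-66*I*√11) - 92 = -1056*I*√11 - 92 = -92 - 1056*I*√11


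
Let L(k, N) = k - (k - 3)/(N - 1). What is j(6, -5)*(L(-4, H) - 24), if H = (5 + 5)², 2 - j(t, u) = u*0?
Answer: -5530/99 ≈ -55.859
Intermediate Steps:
j(t, u) = 2 (j(t, u) = 2 - u*0 = 2 - 1*0 = 2 + 0 = 2)
H = 100 (H = 10² = 100)
L(k, N) = k - (-3 + k)/(-1 + N)
j(6, -5)*(L(-4, H) - 24) = 2*((3 - 2*(-4) + 100*(-4))/(-1 + 100) - 24) = 2*((3 + 8 - 400)/99 - 24) = 2*((1/99)*(-389) - 24) = 2*(-389/99 - 24) = 2*(-2765/99) = -5530/99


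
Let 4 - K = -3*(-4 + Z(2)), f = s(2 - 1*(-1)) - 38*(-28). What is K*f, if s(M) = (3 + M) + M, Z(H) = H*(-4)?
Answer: -34336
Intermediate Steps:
Z(H) = -4*H
s(M) = 3 + 2*M
f = 1073 (f = (3 + 2*(2 - 1*(-1))) - 38*(-28) = (3 + 2*(2 + 1)) + 1064 = (3 + 2*3) + 1064 = (3 + 6) + 1064 = 9 + 1064 = 1073)
K = -32 (K = 4 - (-3)*(-4 - 4*2) = 4 - (-3)*(-4 - 8) = 4 - (-3)*(-12) = 4 - 1*36 = 4 - 36 = -32)
K*f = -32*1073 = -34336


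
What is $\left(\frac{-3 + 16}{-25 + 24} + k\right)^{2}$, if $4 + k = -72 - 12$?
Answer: $10201$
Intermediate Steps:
$k = -88$ ($k = -4 - 84 = -88$)
$\left(\frac{-3 + 16}{-25 + 24} + k\right)^{2} = \left(\frac{-3 + 16}{-25 + 24} - 88\right)^{2} = \left(\frac{13}{-1} - 88\right)^{2} = \left(13 \left(-1\right) - 88\right)^{2} = \left(-13 - 88\right)^{2} = \left(-101\right)^{2} = 10201$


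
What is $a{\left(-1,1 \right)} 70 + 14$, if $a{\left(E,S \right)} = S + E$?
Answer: $14$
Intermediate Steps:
$a{\left(E,S \right)} = E + S$
$a{\left(-1,1 \right)} 70 + 14 = \left(-1 + 1\right) 70 + 14 = 0 \cdot 70 + 14 = 0 + 14 = 14$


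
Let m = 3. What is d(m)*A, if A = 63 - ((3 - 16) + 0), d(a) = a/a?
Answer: 76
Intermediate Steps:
d(a) = 1
A = 76 (A = 63 - (-13 + 0) = 63 - 1*(-13) = 63 + 13 = 76)
d(m)*A = 1*76 = 76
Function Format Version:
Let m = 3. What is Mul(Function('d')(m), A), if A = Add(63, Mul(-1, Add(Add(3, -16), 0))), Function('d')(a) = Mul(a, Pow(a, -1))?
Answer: 76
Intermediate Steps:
Function('d')(a) = 1
A = 76 (A = Add(63, Mul(-1, Add(-13, 0))) = Add(63, Mul(-1, -13)) = Add(63, 13) = 76)
Mul(Function('d')(m), A) = Mul(1, 76) = 76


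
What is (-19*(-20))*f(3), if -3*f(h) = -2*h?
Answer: 760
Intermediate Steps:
f(h) = 2*h/3 (f(h) = -(-2)*h/3 = 2*h/3)
(-19*(-20))*f(3) = (-19*(-20))*((2/3)*3) = 380*2 = 760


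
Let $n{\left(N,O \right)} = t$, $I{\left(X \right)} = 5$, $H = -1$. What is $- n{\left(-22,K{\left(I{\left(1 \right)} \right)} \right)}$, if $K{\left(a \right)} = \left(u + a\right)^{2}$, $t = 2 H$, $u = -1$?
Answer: $2$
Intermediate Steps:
$t = -2$ ($t = 2 \left(-1\right) = -2$)
$K{\left(a \right)} = \left(-1 + a\right)^{2}$
$n{\left(N,O \right)} = -2$
$- n{\left(-22,K{\left(I{\left(1 \right)} \right)} \right)} = \left(-1\right) \left(-2\right) = 2$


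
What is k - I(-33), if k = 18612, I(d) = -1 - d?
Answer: 18580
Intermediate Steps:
k - I(-33) = 18612 - (-1 - 1*(-33)) = 18612 - (-1 + 33) = 18612 - 1*32 = 18612 - 32 = 18580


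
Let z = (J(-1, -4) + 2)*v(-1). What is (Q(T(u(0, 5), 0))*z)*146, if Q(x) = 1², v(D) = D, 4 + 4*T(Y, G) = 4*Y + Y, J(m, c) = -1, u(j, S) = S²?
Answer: -146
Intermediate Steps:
T(Y, G) = -1 + 5*Y/4 (T(Y, G) = -1 + (4*Y + Y)/4 = -1 + (5*Y)/4 = -1 + 5*Y/4)
Q(x) = 1
z = -1 (z = (-1 + 2)*(-1) = 1*(-1) = -1)
(Q(T(u(0, 5), 0))*z)*146 = (1*(-1))*146 = -1*146 = -146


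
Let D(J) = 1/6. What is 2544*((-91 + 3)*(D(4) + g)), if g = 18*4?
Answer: -16156096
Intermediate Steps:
D(J) = ⅙
g = 72
2544*((-91 + 3)*(D(4) + g)) = 2544*((-91 + 3)*(⅙ + 72)) = 2544*(-88*433/6) = 2544*(-19052/3) = -16156096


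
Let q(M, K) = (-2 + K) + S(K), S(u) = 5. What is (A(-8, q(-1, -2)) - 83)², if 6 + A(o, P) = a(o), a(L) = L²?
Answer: 625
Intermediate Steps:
q(M, K) = 3 + K (q(M, K) = (-2 + K) + 5 = 3 + K)
A(o, P) = -6 + o²
(A(-8, q(-1, -2)) - 83)² = ((-6 + (-8)²) - 83)² = ((-6 + 64) - 83)² = (58 - 83)² = (-25)² = 625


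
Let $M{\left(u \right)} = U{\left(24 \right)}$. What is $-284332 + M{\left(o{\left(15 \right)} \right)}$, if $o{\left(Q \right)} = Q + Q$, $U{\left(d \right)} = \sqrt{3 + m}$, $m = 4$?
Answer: $-284332 + \sqrt{7} \approx -2.8433 \cdot 10^{5}$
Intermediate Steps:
$U{\left(d \right)} = \sqrt{7}$ ($U{\left(d \right)} = \sqrt{3 + 4} = \sqrt{7}$)
$o{\left(Q \right)} = 2 Q$
$M{\left(u \right)} = \sqrt{7}$
$-284332 + M{\left(o{\left(15 \right)} \right)} = -284332 + \sqrt{7}$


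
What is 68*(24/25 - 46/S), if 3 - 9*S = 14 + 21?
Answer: 94503/100 ≈ 945.03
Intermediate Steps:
S = -32/9 (S = ⅓ - (14 + 21)/9 = ⅓ - ⅑*35 = ⅓ - 35/9 = -32/9 ≈ -3.5556)
68*(24/25 - 46/S) = 68*(24/25 - 46/(-32/9)) = 68*(24*(1/25) - 46*(-9/32)) = 68*(24/25 + 207/16) = 68*(5559/400) = 94503/100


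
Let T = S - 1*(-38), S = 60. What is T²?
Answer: 9604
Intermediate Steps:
T = 98 (T = 60 - 1*(-38) = 60 + 38 = 98)
T² = 98² = 9604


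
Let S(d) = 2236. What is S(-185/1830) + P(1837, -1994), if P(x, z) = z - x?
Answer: -1595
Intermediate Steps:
S(-185/1830) + P(1837, -1994) = 2236 + (-1994 - 1*1837) = 2236 + (-1994 - 1837) = 2236 - 3831 = -1595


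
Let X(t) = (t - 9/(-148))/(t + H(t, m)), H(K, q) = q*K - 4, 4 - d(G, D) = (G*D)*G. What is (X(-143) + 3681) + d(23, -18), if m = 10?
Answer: 3082482127/233396 ≈ 13207.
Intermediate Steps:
d(G, D) = 4 - D*G² (d(G, D) = 4 - G*D*G = 4 - D*G*G = 4 - D*G²)
H(K, q) = -4 + K*q (H(K, q) = K*q - 4 = -4 + K*q)
X(t) = (9/148 + t)/(-4 + 11*t) (X(t) = (t - 9/(-148))/(t + (-4 + t*10)) = (t - 9*(-1/148))/(t + (-4 + 10*t)) = (t + 9/148)/(-4 + 11*t) = (9/148 + t)/(-4 + 11*t))
(X(-143) + 3681) + d(23, -18) = ((9 + 148*(-143))/(148*(-4 + 11*(-143))) + 3681) + (4 - 1*(-18)*23²) = ((9 - 21164)/(148*(-4 - 1573)) + 3681) + (4 - 1*(-18)*529) = ((1/148)*(-21155)/(-1577) + 3681) + (4 + 9522) = ((1/148)*(-1/1577)*(-21155) + 3681) + 9526 = (21155/233396 + 3681) + 9526 = 859151831/233396 + 9526 = 3082482127/233396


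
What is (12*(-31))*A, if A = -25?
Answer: 9300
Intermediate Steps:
(12*(-31))*A = (12*(-31))*(-25) = -372*(-25) = 9300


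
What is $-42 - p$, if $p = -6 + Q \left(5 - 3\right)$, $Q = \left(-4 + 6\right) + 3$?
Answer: $-46$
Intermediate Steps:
$Q = 5$ ($Q = 2 + 3 = 5$)
$p = 4$ ($p = -6 + 5 \left(5 - 3\right) = -6 + 5 \cdot 2 = -6 + 10 = 4$)
$-42 - p = -42 - 4 = -46$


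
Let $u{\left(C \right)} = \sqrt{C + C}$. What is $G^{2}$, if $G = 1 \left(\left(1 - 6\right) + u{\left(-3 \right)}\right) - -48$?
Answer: $\left(43 + i \sqrt{6}\right)^{2} \approx 1843.0 + 210.66 i$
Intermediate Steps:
$u{\left(C \right)} = \sqrt{2} \sqrt{C}$ ($u{\left(C \right)} = \sqrt{2 C} = \sqrt{2} \sqrt{C}$)
$G = 43 + i \sqrt{6}$ ($G = 1 \left(\left(1 - 6\right) + \sqrt{2} \sqrt{-3}\right) - -48 = 1 \left(\left(1 - 6\right) + \sqrt{2} i \sqrt{3}\right) + 48 = 1 \left(-5 + i \sqrt{6}\right) + 48 = \left(-5 + i \sqrt{6}\right) + 48 = 43 + i \sqrt{6} \approx 43.0 + 2.4495 i$)
$G^{2} = \left(43 + i \sqrt{6}\right)^{2}$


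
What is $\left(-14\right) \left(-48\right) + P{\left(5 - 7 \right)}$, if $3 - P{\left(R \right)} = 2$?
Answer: $673$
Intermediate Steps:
$P{\left(R \right)} = 1$ ($P{\left(R \right)} = 3 - 2 = 1$)
$\left(-14\right) \left(-48\right) + P{\left(5 - 7 \right)} = \left(-14\right) \left(-48\right) + 1 = 672 + 1 = 673$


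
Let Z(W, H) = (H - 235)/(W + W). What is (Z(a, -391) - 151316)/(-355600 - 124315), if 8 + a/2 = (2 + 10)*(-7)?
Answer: 27841831/88304360 ≈ 0.31529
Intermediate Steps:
a = -184 (a = -16 + 2*((2 + 10)*(-7)) = -16 + 2*(12*(-7)) = -16 + 2*(-84) = -16 - 168 = -184)
Z(W, H) = (-235 + H)/(2*W) (Z(W, H) = (-235 + H)/((2*W)) = (-235 + H)*(1/(2*W)) = (-235 + H)/(2*W))
(Z(a, -391) - 151316)/(-355600 - 124315) = ((½)*(-235 - 391)/(-184) - 151316)/(-355600 - 124315) = ((½)*(-1/184)*(-626) - 151316)/(-479915) = (313/184 - 151316)*(-1/479915) = -27841831/184*(-1/479915) = 27841831/88304360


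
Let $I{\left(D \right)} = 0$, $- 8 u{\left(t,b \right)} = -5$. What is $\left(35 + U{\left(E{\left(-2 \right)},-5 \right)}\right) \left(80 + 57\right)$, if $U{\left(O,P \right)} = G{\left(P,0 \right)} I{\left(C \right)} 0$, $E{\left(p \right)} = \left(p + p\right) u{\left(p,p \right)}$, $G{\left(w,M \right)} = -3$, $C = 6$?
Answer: $4795$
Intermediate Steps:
$u{\left(t,b \right)} = \frac{5}{8}$ ($u{\left(t,b \right)} = \left(- \frac{1}{8}\right) \left(-5\right) = \frac{5}{8}$)
$E{\left(p \right)} = \frac{5 p}{4}$ ($E{\left(p \right)} = \left(p + p\right) \frac{5}{8} = 2 p \frac{5}{8} = \frac{5 p}{4}$)
$U{\left(O,P \right)} = 0$ ($U{\left(O,P \right)} = \left(-3\right) 0 \cdot 0 = 0 \cdot 0 = 0$)
$\left(35 + U{\left(E{\left(-2 \right)},-5 \right)}\right) \left(80 + 57\right) = \left(35 + 0\right) \left(80 + 57\right) = 35 \cdot 137 = 4795$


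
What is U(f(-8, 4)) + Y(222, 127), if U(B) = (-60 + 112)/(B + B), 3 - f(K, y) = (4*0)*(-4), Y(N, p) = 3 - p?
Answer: -346/3 ≈ -115.33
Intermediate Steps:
f(K, y) = 3 (f(K, y) = 3 - 4*0*(-4) = 3 - 0*(-4) = 3 - 1*0 = 3 + 0 = 3)
U(B) = 26/B (U(B) = 52/((2*B)) = 52*(1/(2*B)) = 26/B)
U(f(-8, 4)) + Y(222, 127) = 26/3 + (3 - 1*127) = 26*(⅓) + (3 - 127) = 26/3 - 124 = -346/3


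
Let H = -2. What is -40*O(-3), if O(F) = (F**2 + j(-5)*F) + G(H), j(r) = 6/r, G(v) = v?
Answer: -424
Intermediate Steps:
O(F) = -2 + F**2 - 6*F/5 (O(F) = (F**2 + (6/(-5))*F) - 2 = (F**2 + (6*(-1/5))*F) - 2 = (F**2 - 6*F/5) - 2 = -2 + F**2 - 6*F/5)
-40*O(-3) = -40*(-2 + (-3)**2 - 6/5*(-3)) = -40*(-2 + 9 + 18/5) = -40*53/5 = -424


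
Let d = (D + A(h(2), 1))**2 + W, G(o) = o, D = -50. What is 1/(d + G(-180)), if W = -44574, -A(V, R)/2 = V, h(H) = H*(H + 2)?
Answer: -1/40398 ≈ -2.4754e-5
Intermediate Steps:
h(H) = H*(2 + H)
A(V, R) = -2*V
d = -40218 (d = (-50 - 4*(2 + 2))**2 - 44574 = (-50 - 4*4)**2 - 44574 = (-50 - 2*8)**2 - 44574 = (-50 - 16)**2 - 44574 = (-66)**2 - 44574 = 4356 - 44574 = -40218)
1/(d + G(-180)) = 1/(-40218 - 180) = 1/(-40398) = -1/40398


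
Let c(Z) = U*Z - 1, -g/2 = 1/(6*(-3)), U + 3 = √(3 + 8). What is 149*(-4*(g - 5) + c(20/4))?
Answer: 4768/9 + 745*√11 ≈ 3000.7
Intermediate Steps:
U = -3 + √11 (U = -3 + √(3 + 8) = -3 + √11 ≈ 0.31662)
g = ⅑ (g = -2/(6*(-3)) = -2/(-18) = -2*(-1/18) = ⅑ ≈ 0.11111)
c(Z) = -1 + Z*(-3 + √11) (c(Z) = (-3 + √11)*Z - 1 = Z*(-3 + √11) - 1 = -1 + Z*(-3 + √11))
149*(-4*(g - 5) + c(20/4)) = 149*(-4*(⅑ - 5) + (-1 - 20/4*(3 - √11))) = 149*(-4*(-44/9) + (-1 - 20*(¼)*(3 - √11))) = 149*(176/9 + (-1 - 1*5*(3 - √11))) = 149*(176/9 + (-1 + (-15 + 5*√11))) = 149*(176/9 + (-16 + 5*√11)) = 149*(32/9 + 5*√11) = 4768/9 + 745*√11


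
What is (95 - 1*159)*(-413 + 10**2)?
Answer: 20032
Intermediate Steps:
(95 - 1*159)*(-413 + 10**2) = (95 - 159)*(-413 + 100) = -64*(-313) = 20032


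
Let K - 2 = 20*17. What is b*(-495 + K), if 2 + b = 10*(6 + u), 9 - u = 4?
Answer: -16524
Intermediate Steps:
u = 5 (u = 9 - 1*4 = 9 - 4 = 5)
K = 342 (K = 2 + 20*17 = 2 + 340 = 342)
b = 108 (b = -2 + 10*(6 + 5) = -2 + 10*11 = -2 + 110 = 108)
b*(-495 + K) = 108*(-495 + 342) = 108*(-153) = -16524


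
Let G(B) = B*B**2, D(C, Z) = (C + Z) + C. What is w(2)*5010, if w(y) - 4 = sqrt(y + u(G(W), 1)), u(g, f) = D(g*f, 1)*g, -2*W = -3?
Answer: 20040 + 2505*sqrt(1802)/4 ≈ 46624.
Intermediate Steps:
W = 3/2 (W = -1/2*(-3) = 3/2 ≈ 1.5000)
D(C, Z) = Z + 2*C
G(B) = B**3
u(g, f) = g*(1 + 2*f*g) (u(g, f) = (1 + 2*(g*f))*g = (1 + 2*(f*g))*g = (1 + 2*f*g)*g = g*(1 + 2*f*g))
w(y) = 4 + sqrt(837/32 + y) (w(y) = 4 + sqrt(y + (3/2)**3*(1 + 2*1*(3/2)**3)) = 4 + sqrt(y + 27*(1 + 2*1*(27/8))/8) = 4 + sqrt(y + 27*(1 + 27/4)/8) = 4 + sqrt(y + (27/8)*(31/4)) = 4 + sqrt(y + 837/32) = 4 + sqrt(837/32 + y))
w(2)*5010 = (4 + sqrt(1674 + 64*2)/8)*5010 = (4 + sqrt(1674 + 128)/8)*5010 = (4 + sqrt(1802)/8)*5010 = 20040 + 2505*sqrt(1802)/4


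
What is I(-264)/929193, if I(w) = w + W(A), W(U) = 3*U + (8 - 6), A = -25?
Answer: -337/929193 ≈ -0.00036268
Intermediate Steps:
W(U) = 2 + 3*U (W(U) = 3*U + 2 = 2 + 3*U)
I(w) = -73 + w (I(w) = w + (2 + 3*(-25)) = w + (2 - 75) = w - 73 = -73 + w)
I(-264)/929193 = (-73 - 264)/929193 = -337*1/929193 = -337/929193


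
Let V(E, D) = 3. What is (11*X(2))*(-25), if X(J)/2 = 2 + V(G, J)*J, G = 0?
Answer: -4400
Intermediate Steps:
X(J) = 4 + 6*J (X(J) = 2*(2 + 3*J) = 4 + 6*J)
(11*X(2))*(-25) = (11*(4 + 6*2))*(-25) = (11*(4 + 12))*(-25) = (11*16)*(-25) = 176*(-25) = -4400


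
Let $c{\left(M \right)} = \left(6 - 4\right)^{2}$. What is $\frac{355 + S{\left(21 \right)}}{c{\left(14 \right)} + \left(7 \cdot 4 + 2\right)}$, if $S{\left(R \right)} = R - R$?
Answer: $\frac{355}{34} \approx 10.441$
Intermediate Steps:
$S{\left(R \right)} = 0$
$c{\left(M \right)} = 4$ ($c{\left(M \right)} = 2^{2} = 4$)
$\frac{355 + S{\left(21 \right)}}{c{\left(14 \right)} + \left(7 \cdot 4 + 2\right)} = \frac{355 + 0}{4 + \left(7 \cdot 4 + 2\right)} = \frac{355}{4 + \left(28 + 2\right)} = \frac{355}{4 + 30} = \frac{355}{34}$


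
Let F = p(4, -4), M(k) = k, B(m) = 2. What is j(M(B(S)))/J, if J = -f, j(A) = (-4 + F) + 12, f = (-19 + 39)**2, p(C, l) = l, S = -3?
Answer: -1/100 ≈ -0.010000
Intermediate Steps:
f = 400 (f = 20**2 = 400)
F = -4
j(A) = 4 (j(A) = (-4 - 4) + 12 = -8 + 12 = 4)
J = -400 (J = -1*400 = -400)
j(M(B(S)))/J = 4/(-400) = 4*(-1/400) = -1/100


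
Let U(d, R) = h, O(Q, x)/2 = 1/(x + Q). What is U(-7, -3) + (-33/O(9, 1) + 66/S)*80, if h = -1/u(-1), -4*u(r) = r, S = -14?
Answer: -95068/7 ≈ -13581.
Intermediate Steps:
O(Q, x) = 2/(Q + x) (O(Q, x) = 2/(x + Q) = 2/(Q + x))
u(r) = -r/4
h = -4 (h = -1/((-¼*(-1))) = -1/¼ = -1*4 = -4)
U(d, R) = -4
U(-7, -3) + (-33/O(9, 1) + 66/S)*80 = -4 + (-33/(2/(9 + 1)) + 66/(-14))*80 = -4 + (-33/(2/10) + 66*(-1/14))*80 = -4 + (-33/(2*(⅒)) - 33/7)*80 = -4 + (-33/⅕ - 33/7)*80 = -4 + (-33*5 - 33/7)*80 = -4 + (-165 - 33/7)*80 = -4 - 1188/7*80 = -4 - 95040/7 = -95068/7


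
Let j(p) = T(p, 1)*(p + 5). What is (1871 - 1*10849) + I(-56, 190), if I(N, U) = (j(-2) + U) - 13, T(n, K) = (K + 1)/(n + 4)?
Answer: -8798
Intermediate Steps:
T(n, K) = (1 + K)/(4 + n)
j(p) = 2*(5 + p)/(4 + p) (j(p) = ((1 + 1)/(4 + p))*(p + 5) = (2/(4 + p))*(5 + p) = 2*(5 + p)/(4 + p))
I(N, U) = -10 + U (I(N, U) = (2*(5 - 2)/(4 - 2) + U) - 13 = (2*3/2 + U) - 13 = (2*(1/2)*3 + U) - 13 = (3 + U) - 13 = -10 + U)
(1871 - 1*10849) + I(-56, 190) = (1871 - 1*10849) + (-10 + 190) = (1871 - 10849) + 180 = -8978 + 180 = -8798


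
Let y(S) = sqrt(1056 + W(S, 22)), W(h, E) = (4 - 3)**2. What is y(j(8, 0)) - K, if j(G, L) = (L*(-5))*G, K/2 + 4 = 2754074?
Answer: -5508140 + sqrt(1057) ≈ -5.5081e+6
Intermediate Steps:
K = 5508140 (K = -8 + 2*2754074 = -8 + 5508148 = 5508140)
W(h, E) = 1 (W(h, E) = 1**2 = 1)
j(G, L) = -5*G*L (j(G, L) = (-5*L)*G = -5*G*L)
y(S) = sqrt(1057) (y(S) = sqrt(1056 + 1) = sqrt(1057))
y(j(8, 0)) - K = sqrt(1057) - 1*5508140 = sqrt(1057) - 5508140 = -5508140 + sqrt(1057)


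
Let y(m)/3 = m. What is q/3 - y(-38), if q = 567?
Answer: 303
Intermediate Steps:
y(m) = 3*m
q/3 - y(-38) = 567/3 - 3*(-38) = 567*(⅓) - 1*(-114) = 189 + 114 = 303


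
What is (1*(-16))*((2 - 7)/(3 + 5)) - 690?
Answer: -680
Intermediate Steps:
(1*(-16))*((2 - 7)/(3 + 5)) - 690 = -(-80)/8 - 690 = -16*(-5/8) - 690 = 10 - 690 = -680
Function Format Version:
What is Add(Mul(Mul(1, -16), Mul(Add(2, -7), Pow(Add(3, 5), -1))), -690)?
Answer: -680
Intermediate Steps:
Add(Mul(Mul(1, -16), Mul(Add(2, -7), Pow(Add(3, 5), -1))), -690) = Add(Mul(-16, Mul(-5, Pow(8, -1))), -690) = Add(Mul(-16, Mul(-5, Rational(1, 8))), -690) = Add(Mul(-16, Rational(-5, 8)), -690) = Add(10, -690) = -680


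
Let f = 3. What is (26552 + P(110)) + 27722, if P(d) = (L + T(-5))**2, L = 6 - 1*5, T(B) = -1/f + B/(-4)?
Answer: 7815985/144 ≈ 54278.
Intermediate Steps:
T(B) = -1/3 - B/4 (T(B) = -1/3 + B/(-4) = -1*1/3 + B*(-1/4) = -1/3 - B/4)
L = 1 (L = 6 - 5 = 1)
P(d) = 529/144 (P(d) = (1 + (-1/3 - 1/4*(-5)))**2 = (1 + (-1/3 + 5/4))**2 = (1 + 11/12)**2 = (23/12)**2 = 529/144)
(26552 + P(110)) + 27722 = (26552 + 529/144) + 27722 = 3824017/144 + 27722 = 7815985/144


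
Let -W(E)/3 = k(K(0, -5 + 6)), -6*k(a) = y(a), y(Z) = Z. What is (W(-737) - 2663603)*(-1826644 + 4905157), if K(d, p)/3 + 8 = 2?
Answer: -8199964168956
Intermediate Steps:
K(d, p) = -18 (K(d, p) = -24 + 3*2 = -24 + 6 = -18)
k(a) = -a/6
W(E) = -9 (W(E) = -(-1)*(-18)/2 = -3*3 = -9)
(W(-737) - 2663603)*(-1826644 + 4905157) = (-9 - 2663603)*(-1826644 + 4905157) = -2663612*3078513 = -8199964168956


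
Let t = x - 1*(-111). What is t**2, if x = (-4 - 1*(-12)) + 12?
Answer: 17161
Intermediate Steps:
x = 20 (x = (-4 + 12) + 12 = 8 + 12 = 20)
t = 131 (t = 20 - 1*(-111) = 20 + 111 = 131)
t**2 = 131**2 = 17161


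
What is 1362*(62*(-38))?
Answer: -3208872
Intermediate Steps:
1362*(62*(-38)) = 1362*(-2356) = -3208872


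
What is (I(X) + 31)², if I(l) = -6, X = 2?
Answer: 625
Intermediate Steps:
(I(X) + 31)² = (-6 + 31)² = 25² = 625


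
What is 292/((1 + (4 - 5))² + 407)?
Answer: 292/407 ≈ 0.71744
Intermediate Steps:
292/((1 + (4 - 5))² + 407) = 292/((1 - 1)² + 407) = 292/(0² + 407) = 292/(0 + 407) = 292/407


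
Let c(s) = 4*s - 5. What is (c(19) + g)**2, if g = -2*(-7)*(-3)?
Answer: 841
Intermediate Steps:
c(s) = -5 + 4*s
g = -42 (g = 14*(-3) = -42)
(c(19) + g)**2 = ((-5 + 4*19) - 42)**2 = ((-5 + 76) - 42)**2 = (71 - 42)**2 = 29**2 = 841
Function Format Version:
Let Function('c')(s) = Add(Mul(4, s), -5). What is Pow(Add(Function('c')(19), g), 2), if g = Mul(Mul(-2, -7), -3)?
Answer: 841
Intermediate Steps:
Function('c')(s) = Add(-5, Mul(4, s))
g = -42 (g = Mul(14, -3) = -42)
Pow(Add(Function('c')(19), g), 2) = Pow(Add(Add(-5, Mul(4, 19)), -42), 2) = Pow(Add(Add(-5, 76), -42), 2) = Pow(Add(71, -42), 2) = Pow(29, 2) = 841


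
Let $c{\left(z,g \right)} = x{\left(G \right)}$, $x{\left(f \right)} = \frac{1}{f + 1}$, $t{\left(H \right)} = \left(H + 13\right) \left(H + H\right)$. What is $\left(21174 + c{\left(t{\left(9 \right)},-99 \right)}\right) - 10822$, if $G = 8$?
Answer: $\frac{93169}{9} \approx 10352.0$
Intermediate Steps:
$t{\left(H \right)} = 2 H \left(13 + H\right)$ ($t{\left(H \right)} = \left(13 + H\right) 2 H = 2 H \left(13 + H\right)$)
$x{\left(f \right)} = \frac{1}{1 + f}$
$c{\left(z,g \right)} = \frac{1}{9}$ ($c{\left(z,g \right)} = \frac{1}{1 + 8} = \frac{1}{9}$)
$\left(21174 + c{\left(t{\left(9 \right)},-99 \right)}\right) - 10822 = \left(21174 + \frac{1}{9}\right) - 10822 = \frac{190567}{9} - 10822 = \frac{93169}{9}$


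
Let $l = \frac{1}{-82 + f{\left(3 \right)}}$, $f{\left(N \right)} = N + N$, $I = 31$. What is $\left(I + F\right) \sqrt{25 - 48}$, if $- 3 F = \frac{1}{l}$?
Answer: $\frac{169 i \sqrt{23}}{3} \approx 270.17 i$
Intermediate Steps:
$f{\left(N \right)} = 2 N$
$l = - \frac{1}{76}$ ($l = \frac{1}{-82 + 2 \cdot 3} = \frac{1}{-82 + 6} = \frac{1}{-76} = - \frac{1}{76} \approx -0.013158$)
$F = \frac{76}{3}$ ($F = - \frac{1}{3 \left(- \frac{1}{76}\right)} = \left(- \frac{1}{3}\right) \left(-76\right) = \frac{76}{3} \approx 25.333$)
$\left(I + F\right) \sqrt{25 - 48} = \left(31 + \frac{76}{3}\right) \sqrt{25 - 48} = \frac{169 \sqrt{-23}}{3} = \frac{169 i \sqrt{23}}{3}$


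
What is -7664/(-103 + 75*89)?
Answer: -1916/1643 ≈ -1.1662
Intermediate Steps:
-7664/(-103 + 75*89) = -7664/(-103 + 6675) = -7664/6572 = -7664*1/6572 = -1916/1643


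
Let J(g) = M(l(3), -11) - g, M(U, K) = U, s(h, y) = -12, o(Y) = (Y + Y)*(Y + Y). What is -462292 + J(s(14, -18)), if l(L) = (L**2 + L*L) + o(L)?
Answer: -462226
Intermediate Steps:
o(Y) = 4*Y**2 (o(Y) = (2*Y)*(2*Y) = 4*Y**2)
l(L) = 6*L**2 (l(L) = (L**2 + L*L) + 4*L**2 = (L**2 + L**2) + 4*L**2 = 2*L**2 + 4*L**2 = 6*L**2)
J(g) = 54 - g (J(g) = 6*3**2 - g = 6*9 - g = 54 - g)
-462292 + J(s(14, -18)) = -462292 + (54 - 1*(-12)) = -462292 + (54 + 12) = -462292 + 66 = -462226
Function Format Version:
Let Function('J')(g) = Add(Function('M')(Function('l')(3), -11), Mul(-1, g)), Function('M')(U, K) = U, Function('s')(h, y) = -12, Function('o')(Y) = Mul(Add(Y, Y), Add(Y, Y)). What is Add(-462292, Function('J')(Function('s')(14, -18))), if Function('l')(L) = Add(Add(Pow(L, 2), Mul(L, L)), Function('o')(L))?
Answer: -462226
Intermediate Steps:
Function('o')(Y) = Mul(4, Pow(Y, 2)) (Function('o')(Y) = Mul(Mul(2, Y), Mul(2, Y)) = Mul(4, Pow(Y, 2)))
Function('l')(L) = Mul(6, Pow(L, 2)) (Function('l')(L) = Add(Add(Pow(L, 2), Mul(L, L)), Mul(4, Pow(L, 2))) = Add(Add(Pow(L, 2), Pow(L, 2)), Mul(4, Pow(L, 2))) = Add(Mul(2, Pow(L, 2)), Mul(4, Pow(L, 2))) = Mul(6, Pow(L, 2)))
Function('J')(g) = Add(54, Mul(-1, g)) (Function('J')(g) = Add(Mul(6, Pow(3, 2)), Mul(-1, g)) = Add(Mul(6, 9), Mul(-1, g)) = Add(54, Mul(-1, g)))
Add(-462292, Function('J')(Function('s')(14, -18))) = Add(-462292, Add(54, Mul(-1, -12))) = Add(-462292, Add(54, 12)) = Add(-462292, 66) = -462226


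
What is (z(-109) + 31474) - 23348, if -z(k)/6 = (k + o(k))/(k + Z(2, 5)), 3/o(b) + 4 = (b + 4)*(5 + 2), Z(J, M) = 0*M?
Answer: 654074102/80551 ≈ 8120.0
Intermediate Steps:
Z(J, M) = 0
o(b) = 3/(24 + 7*b) (o(b) = 3/(-4 + (b + 4)*(5 + 2)) = 3/(-4 + (4 + b)*7) = 3/(-4 + (28 + 7*b)) = 3/(24 + 7*b))
z(k) = -6*(k + 3/(24 + 7*k))/k (z(k) = -6*(k + 3/(24 + 7*k))/(k + 0) = -6*(k + 3/(24 + 7*k))/k)
(z(-109) + 31474) - 23348 = (6*(-3 - 1*(-109)*(24 + 7*(-109)))/(-109*(24 + 7*(-109))) + 31474) - 23348 = (6*(-1/109)*(-3 - 1*(-109)*(24 - 763))/(24 - 763) + 31474) - 23348 = (6*(-1/109)*(-3 - 1*(-109)*(-739))/(-739) + 31474) - 23348 = (6*(-1/109)*(-1/739)*(-3 - 80551) + 31474) - 23348 = (6*(-1/109)*(-1/739)*(-80554) + 31474) - 23348 = (-483324/80551 + 31474) - 23348 = 2534778850/80551 - 23348 = 654074102/80551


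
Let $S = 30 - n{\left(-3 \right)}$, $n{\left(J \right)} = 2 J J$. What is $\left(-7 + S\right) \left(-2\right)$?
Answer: $-10$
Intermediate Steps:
$n{\left(J \right)} = 2 J^{2}$
$S = 12$ ($S = 30 - 2 \left(-3\right)^{2} = 30 - 2 \cdot 9 = 30 - 18 = 12$)
$\left(-7 + S\right) \left(-2\right) = \left(-7 + 12\right) \left(-2\right) = 5 \left(-2\right) = -10$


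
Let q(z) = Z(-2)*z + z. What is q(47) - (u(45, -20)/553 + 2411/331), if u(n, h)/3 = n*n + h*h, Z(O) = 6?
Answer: 56479839/183043 ≈ 308.56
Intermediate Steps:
u(n, h) = 3*h² + 3*n² (u(n, h) = 3*(n*n + h*h) = 3*(n² + h²) = 3*(h² + n²) = 3*h² + 3*n²)
q(z) = 7*z (q(z) = 6*z + z = 7*z)
q(47) - (u(45, -20)/553 + 2411/331) = 7*47 - ((3*(-20)² + 3*45²)/553 + 2411/331) = 329 - ((3*400 + 3*2025)*(1/553) + 2411*(1/331)) = 329 - ((1200 + 6075)*(1/553) + 2411/331) = 329 - (7275*(1/553) + 2411/331) = 329 - (7275/553 + 2411/331) = 329 - 1*3741308/183043 = 329 - 3741308/183043 = 56479839/183043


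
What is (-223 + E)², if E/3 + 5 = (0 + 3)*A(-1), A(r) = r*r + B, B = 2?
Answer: 44521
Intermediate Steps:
A(r) = 2 + r² (A(r) = r*r + 2 = r² + 2 = 2 + r²)
E = 12 (E = -15 + 3*((0 + 3)*(2 + (-1)²)) = -15 + 3*(3*(2 + 1)) = -15 + 3*(3*3) = -15 + 3*9 = -15 + 27 = 12)
(-223 + E)² = (-223 + 12)² = (-211)² = 44521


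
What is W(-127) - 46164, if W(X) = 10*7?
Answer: -46094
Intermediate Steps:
W(X) = 70
W(-127) - 46164 = 70 - 46164 = -46094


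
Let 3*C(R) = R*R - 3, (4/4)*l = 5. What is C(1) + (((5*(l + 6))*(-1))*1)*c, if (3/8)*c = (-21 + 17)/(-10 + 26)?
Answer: 36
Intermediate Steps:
l = 5
c = -2/3 (c = 8*((-21 + 17)/(-10 + 26))/3 = 8*(-4/16)/3 = 8*(-4*1/16)/3 = (8/3)*(-1/4) = -2/3 ≈ -0.66667)
C(R) = -1 + R**2/3 (C(R) = (R*R - 3)/3 = (R**2 - 3)/3 = (-3 + R**2)/3 = -1 + R**2/3)
C(1) + (((5*(l + 6))*(-1))*1)*c = (-1 + (1/3)*1**2) + (((5*(5 + 6))*(-1))*1)*(-2/3) = (-1 + (1/3)*1) + (((5*11)*(-1))*1)*(-2/3) = (-1 + 1/3) + ((55*(-1))*1)*(-2/3) = -2/3 - 55*1*(-2/3) = -2/3 - 55*(-2/3) = -2/3 + 110/3 = 36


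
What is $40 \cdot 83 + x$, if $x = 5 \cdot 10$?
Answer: $3370$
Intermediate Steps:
$x = 50$
$40 \cdot 83 + x = 40 \cdot 83 + 50 = 3320 + 50 = 3370$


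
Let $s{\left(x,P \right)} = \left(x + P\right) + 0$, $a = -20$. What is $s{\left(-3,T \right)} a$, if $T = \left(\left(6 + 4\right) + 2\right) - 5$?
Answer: $-80$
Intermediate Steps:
$T = 7$ ($T = \left(10 + 2\right) - 5 = 12 - 5 = 7$)
$s{\left(x,P \right)} = P + x$ ($s{\left(x,P \right)} = \left(P + x\right) + 0 = P + x$)
$s{\left(-3,T \right)} a = \left(7 - 3\right) \left(-20\right) = 4 \left(-20\right) = -80$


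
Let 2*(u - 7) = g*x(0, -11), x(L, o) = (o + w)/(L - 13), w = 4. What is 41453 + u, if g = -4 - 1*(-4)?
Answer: 41460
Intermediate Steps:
g = 0 (g = -4 + 4 = 0)
x(L, o) = (4 + o)/(-13 + L) (x(L, o) = (o + 4)/(L - 13) = (4 + o)/(-13 + L))
u = 7 (u = 7 + (0*((4 - 11)/(-13 + 0)))/2 = 7 + (0*(-7/(-13)))/2 = 7 + (0*(-1/13*(-7)))/2 = 7 + (0*(7/13))/2 = 7 + (½)*0 = 7 + 0 = 7)
41453 + u = 41453 + 7 = 41460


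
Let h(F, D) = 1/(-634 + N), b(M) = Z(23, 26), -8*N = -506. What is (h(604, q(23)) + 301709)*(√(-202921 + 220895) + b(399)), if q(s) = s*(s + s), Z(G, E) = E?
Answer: 17908842718/2283 + 688801643*√17974/2283 ≈ 4.8294e+7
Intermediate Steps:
N = 253/4 (N = -⅛*(-506) = 253/4 ≈ 63.250)
b(M) = 26
q(s) = 2*s² (q(s) = s*(2*s) = 2*s²)
h(F, D) = -4/2283 (h(F, D) = 1/(-634 + 253/4) = 1/(-2283/4) = -4/2283)
(h(604, q(23)) + 301709)*(√(-202921 + 220895) + b(399)) = (-4/2283 + 301709)*(√(-202921 + 220895) + 26) = 688801643*(√17974 + 26)/2283 = 688801643*(26 + √17974)/2283 = 17908842718/2283 + 688801643*√17974/2283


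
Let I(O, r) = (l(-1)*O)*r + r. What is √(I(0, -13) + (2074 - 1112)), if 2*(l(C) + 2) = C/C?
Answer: √949 ≈ 30.806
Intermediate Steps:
l(C) = -3/2 (l(C) = -2 + (C/C)/2 = -2 + (½)*1 = -2 + ½ = -3/2)
I(O, r) = r - 3*O*r/2 (I(O, r) = (-3*O/2)*r + r = -3*O*r/2 + r = r - 3*O*r/2)
√(I(0, -13) + (2074 - 1112)) = √((½)*(-13)*(2 - 3*0) + (2074 - 1112)) = √((½)*(-13)*(2 + 0) + 962) = √((½)*(-13)*2 + 962) = √(-13 + 962) = √949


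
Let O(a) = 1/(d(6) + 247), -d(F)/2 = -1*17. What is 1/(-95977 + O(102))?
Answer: -281/26969536 ≈ -1.0419e-5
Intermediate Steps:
d(F) = 34 (d(F) = -(-2)*17 = -2*(-17) = 34)
O(a) = 1/281 (O(a) = 1/(34 + 247) = 1/281)
1/(-95977 + O(102)) = 1/(-95977 + 1/281) = 1/(-26969536/281) = -281/26969536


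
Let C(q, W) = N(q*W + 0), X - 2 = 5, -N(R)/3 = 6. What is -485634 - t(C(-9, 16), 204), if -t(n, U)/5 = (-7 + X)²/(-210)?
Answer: -485634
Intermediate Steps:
N(R) = -18 (N(R) = -3*6 = -18)
X = 7 (X = 2 + 5 = 7)
C(q, W) = -18
t(n, U) = 0 (t(n, U) = -5*(-7 + 7)²/(-210) = -5*0²*(-1)/210 = -0*(-1)/210 = -5*0 = 0)
-485634 - t(C(-9, 16), 204) = -485634 - 1*0 = -485634 + 0 = -485634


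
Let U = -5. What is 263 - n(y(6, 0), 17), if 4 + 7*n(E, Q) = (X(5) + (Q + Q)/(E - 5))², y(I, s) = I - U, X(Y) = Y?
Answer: 15581/63 ≈ 247.32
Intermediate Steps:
y(I, s) = 5 + I (y(I, s) = I - 1*(-5) = I + 5 = 5 + I)
n(E, Q) = -4/7 + (5 + 2*Q/(-5 + E))²/7 (n(E, Q) = -4/7 + (5 + (Q + Q)/(E - 5))²/7 = -4/7 + (5 + (2*Q)/(-5 + E))²/7 = -4/7 + (5 + 2*Q/(-5 + E))²/7)
263 - n(y(6, 0), 17) = 263 - (-4/7 + (-25 + 2*17 + 5*(5 + 6))²/(7*(-5 + (5 + 6))²)) = 263 - (-4/7 + (-25 + 34 + 5*11)²/(7*(-5 + 11)²)) = 263 - (-4/7 + (⅐)*(-25 + 34 + 55)²/6²) = 263 - (-4/7 + (⅐)*(1/36)*64²) = 263 - (-4/7 + (⅐)*(1/36)*4096) = 263 - (-4/7 + 1024/63) = 263 - 1*988/63 = 263 - 988/63 = 15581/63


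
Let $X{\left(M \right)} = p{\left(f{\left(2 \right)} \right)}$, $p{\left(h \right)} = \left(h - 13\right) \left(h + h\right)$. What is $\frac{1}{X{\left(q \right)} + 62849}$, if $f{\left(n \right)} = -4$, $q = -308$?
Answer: $\frac{1}{62985} \approx 1.5877 \cdot 10^{-5}$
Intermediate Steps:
$p{\left(h \right)} = 2 h \left(-13 + h\right)$ ($p{\left(h \right)} = \left(-13 + h\right) 2 h = 2 h \left(-13 + h\right)$)
$X{\left(M \right)} = 136$ ($X{\left(M \right)} = 2 \left(-4\right) \left(-13 - 4\right) = 2 \left(-4\right) \left(-17\right) = 136$)
$\frac{1}{X{\left(q \right)} + 62849} = \frac{1}{136 + 62849} = \frac{1}{62985}$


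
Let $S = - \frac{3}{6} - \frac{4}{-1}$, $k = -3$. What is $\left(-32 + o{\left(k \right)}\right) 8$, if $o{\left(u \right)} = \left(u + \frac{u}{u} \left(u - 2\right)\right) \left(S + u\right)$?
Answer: $-288$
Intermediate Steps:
$S = \frac{7}{2}$ ($S = \left(-3\right) \frac{1}{6} - -4 = - \frac{1}{2} + 4 = \frac{7}{2} \approx 3.5$)
$o{\left(u \right)} = \left(-2 + 2 u\right) \left(\frac{7}{2} + u\right)$ ($o{\left(u \right)} = \left(u + \frac{u}{u} \left(u - 2\right)\right) \left(\frac{7}{2} + u\right) = \left(u + 1 \left(-2 + u\right)\right) \left(\frac{7}{2} + u\right) = \left(u + \left(-2 + u\right)\right) \left(\frac{7}{2} + u\right) = \left(-2 + 2 u\right) \left(\frac{7}{2} + u\right)$)
$\left(-32 + o{\left(k \right)}\right) 8 = \left(-32 + \left(-7 + 2 \left(-3\right)^{2} + 5 \left(-3\right)\right)\right) 8 = \left(-32 - 4\right) 8 = \left(-36\right) 8 = -288$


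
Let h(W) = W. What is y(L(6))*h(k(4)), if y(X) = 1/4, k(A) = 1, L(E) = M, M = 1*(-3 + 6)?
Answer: ¼ ≈ 0.25000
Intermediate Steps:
M = 3 (M = 1*3 = 3)
L(E) = 3
y(X) = ¼
y(L(6))*h(k(4)) = (¼)*1 = ¼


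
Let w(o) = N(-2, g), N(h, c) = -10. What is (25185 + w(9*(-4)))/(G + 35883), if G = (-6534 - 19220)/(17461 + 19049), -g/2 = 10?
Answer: 459569625/655031288 ≈ 0.70160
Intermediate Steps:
g = -20 (g = -2*10 = -20)
G = -12877/18255 (G = -25754/36510 = -25754*1/36510 = -12877/18255 ≈ -0.70540)
w(o) = -10
(25185 + w(9*(-4)))/(G + 35883) = (25185 - 10)/(-12877/18255 + 35883) = 25175/(655031288/18255) = 25175*(18255/655031288) = 459569625/655031288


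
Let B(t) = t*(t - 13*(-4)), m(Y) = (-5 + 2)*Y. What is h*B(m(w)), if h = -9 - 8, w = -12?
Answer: -53856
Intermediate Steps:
m(Y) = -3*Y
h = -17
B(t) = t*(52 + t) (B(t) = t*(t + 52) = t*(52 + t))
h*B(m(w)) = -17*(-3*(-12))*(52 - 3*(-12)) = -612*(52 + 36) = -612*88 = -17*3168 = -53856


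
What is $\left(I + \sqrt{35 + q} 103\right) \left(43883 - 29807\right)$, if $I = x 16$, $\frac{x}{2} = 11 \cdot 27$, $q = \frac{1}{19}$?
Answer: $133778304 + \frac{4349484 \sqrt{1406}}{19} \approx 1.4236 \cdot 10^{8}$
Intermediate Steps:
$q = \frac{1}{19} \approx 0.052632$
$x = 594$ ($x = 2 \cdot 11 \cdot 27 = 2 \cdot 297 = 594$)
$I = 9504$ ($I = 594 \cdot 16 = 9504$)
$\left(I + \sqrt{35 + q} 103\right) \left(43883 - 29807\right) = \left(9504 + \sqrt{35 + \frac{1}{19}} \cdot 103\right) \left(43883 - 29807\right) = \left(9504 + \sqrt{\frac{666}{19}} \cdot 103\right) 14076 = \left(9504 + \frac{3 \sqrt{1406}}{19} \cdot 103\right) 14076 = \left(9504 + \frac{309 \sqrt{1406}}{19}\right) 14076 = 133778304 + \frac{4349484 \sqrt{1406}}{19}$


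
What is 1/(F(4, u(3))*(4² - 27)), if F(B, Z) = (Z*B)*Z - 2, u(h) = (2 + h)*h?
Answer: -1/9878 ≈ -0.00010124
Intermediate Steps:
u(h) = h*(2 + h)
F(B, Z) = -2 + B*Z² (F(B, Z) = (B*Z)*Z - 2 = B*Z² - 2 = -2 + B*Z²)
1/(F(4, u(3))*(4² - 27)) = 1/((-2 + 4*(3*(2 + 3))²)*(4² - 27)) = 1/((-2 + 4*(3*5)²)*(16 - 27)) = 1/((-2 + 4*15²)*(-11)) = 1/((-2 + 4*225)*(-11)) = 1/((-2 + 900)*(-11)) = 1/(898*(-11)) = 1/(-9878) = -1/9878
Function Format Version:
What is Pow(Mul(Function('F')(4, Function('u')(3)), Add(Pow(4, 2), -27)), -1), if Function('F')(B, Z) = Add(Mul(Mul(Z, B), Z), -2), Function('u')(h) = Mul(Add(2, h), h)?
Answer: Rational(-1, 9878) ≈ -0.00010124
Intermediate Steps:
Function('u')(h) = Mul(h, Add(2, h))
Function('F')(B, Z) = Add(-2, Mul(B, Pow(Z, 2))) (Function('F')(B, Z) = Add(Mul(Mul(B, Z), Z), -2) = Add(Mul(B, Pow(Z, 2)), -2) = Add(-2, Mul(B, Pow(Z, 2))))
Pow(Mul(Function('F')(4, Function('u')(3)), Add(Pow(4, 2), -27)), -1) = Pow(Mul(Add(-2, Mul(4, Pow(Mul(3, Add(2, 3)), 2))), Add(Pow(4, 2), -27)), -1) = Pow(Mul(Add(-2, Mul(4, Pow(Mul(3, 5), 2))), Add(16, -27)), -1) = Pow(Mul(Add(-2, Mul(4, Pow(15, 2))), -11), -1) = Pow(Mul(Add(-2, Mul(4, 225)), -11), -1) = Pow(Mul(Add(-2, 900), -11), -1) = Pow(Mul(898, -11), -1) = Pow(-9878, -1) = Rational(-1, 9878)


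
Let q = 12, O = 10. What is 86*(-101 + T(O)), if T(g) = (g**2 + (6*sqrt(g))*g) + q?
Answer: 946 + 5160*sqrt(10) ≈ 17263.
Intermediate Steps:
T(g) = 12 + g**2 + 6*g**(3/2) (T(g) = (g**2 + (6*sqrt(g))*g) + 12 = (g**2 + 6*g**(3/2)) + 12 = 12 + g**2 + 6*g**(3/2))
86*(-101 + T(O)) = 86*(-101 + (12 + 10**2 + 6*10**(3/2))) = 86*(-101 + (12 + 100 + 6*(10*sqrt(10)))) = 86*(-101 + (12 + 100 + 60*sqrt(10))) = 86*(-101 + (112 + 60*sqrt(10))) = 86*(11 + 60*sqrt(10)) = 946 + 5160*sqrt(10)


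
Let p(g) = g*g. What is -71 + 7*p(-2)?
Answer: -43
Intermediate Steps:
p(g) = g²
-71 + 7*p(-2) = -71 + 7*(-2)² = -71 + 7*4 = -71 + 28 = -43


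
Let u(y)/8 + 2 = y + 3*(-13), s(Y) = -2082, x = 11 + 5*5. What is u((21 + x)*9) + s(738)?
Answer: 1694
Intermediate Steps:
x = 36 (x = 11 + 25 = 36)
u(y) = -328 + 8*y (u(y) = -16 + 8*(y + 3*(-13)) = -16 + 8*(y - 39) = -16 + 8*(-39 + y) = -16 + (-312 + 8*y) = -328 + 8*y)
u((21 + x)*9) + s(738) = (-328 + 8*((21 + 36)*9)) - 2082 = (-328 + 8*(57*9)) - 2082 = (-328 + 8*513) - 2082 = (-328 + 4104) - 2082 = 3776 - 2082 = 1694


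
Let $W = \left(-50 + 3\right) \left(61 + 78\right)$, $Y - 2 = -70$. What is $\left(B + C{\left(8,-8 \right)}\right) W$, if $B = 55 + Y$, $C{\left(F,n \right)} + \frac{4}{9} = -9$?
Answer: $\frac{1319666}{9} \approx 1.4663 \cdot 10^{5}$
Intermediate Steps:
$Y = -68$ ($Y = 2 - 70 = -68$)
$C{\left(F,n \right)} = - \frac{85}{9}$ ($C{\left(F,n \right)} = - \frac{4}{9} - 9 = - \frac{85}{9}$)
$B = -13$ ($B = 55 - 68 = -13$)
$W = -6533$ ($W = \left(-47\right) 139 = -6533$)
$\left(B + C{\left(8,-8 \right)}\right) W = \left(-13 - \frac{85}{9}\right) \left(-6533\right) = \left(- \frac{202}{9}\right) \left(-6533\right) = \frac{1319666}{9}$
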